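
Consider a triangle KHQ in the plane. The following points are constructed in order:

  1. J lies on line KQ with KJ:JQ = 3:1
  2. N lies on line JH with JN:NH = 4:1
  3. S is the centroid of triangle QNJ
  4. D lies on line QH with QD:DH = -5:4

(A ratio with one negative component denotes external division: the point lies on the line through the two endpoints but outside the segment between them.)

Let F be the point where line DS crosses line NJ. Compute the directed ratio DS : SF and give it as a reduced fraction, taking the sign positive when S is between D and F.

DS:SF = -13

Choose coordinates K = (0, 0), H = (1, 0), Q = (0, 1).
1. J lies on line KQ with KJ:JQ = 3:1 ⇒ J = (0, 3/4)
2. N lies on line JH with JN:NH = 4:1 ⇒ N = (4/5, 3/20)
3. S is the centroid of triangle QNJ ⇒ S = (4/15, 19/30)
4. D lies on line QH with QD:DH = -5:4 ⇒ D = (5, -4)
line DS meets NJ at F = (41/65, 18/65)
S = D + t·(F−D) with t = 13/12, so DS:SF = 13/12:-1/12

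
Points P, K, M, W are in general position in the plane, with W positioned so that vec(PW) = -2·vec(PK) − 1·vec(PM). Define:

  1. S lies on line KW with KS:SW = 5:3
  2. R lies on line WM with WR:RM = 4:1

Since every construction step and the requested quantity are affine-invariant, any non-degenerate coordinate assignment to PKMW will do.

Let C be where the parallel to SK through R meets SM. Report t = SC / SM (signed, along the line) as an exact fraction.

Set P = (0, 0), K = (1, 0), M = (0, 1), W = (-2, -1); any affine frame gives the same invariant.
1. S lies on line KW with KS:SW = 5:3 ⇒ S = (-7/8, -5/8)
2. R lies on line WM with WR:RM = 4:1 ⇒ R = (-2/5, 3/5)
through R parallel to SK: direction (15/8, 5/8); meets SM at C = (-7/40, 27/40)
C = S + t·(M−S) with t = 4/5

t = 4/5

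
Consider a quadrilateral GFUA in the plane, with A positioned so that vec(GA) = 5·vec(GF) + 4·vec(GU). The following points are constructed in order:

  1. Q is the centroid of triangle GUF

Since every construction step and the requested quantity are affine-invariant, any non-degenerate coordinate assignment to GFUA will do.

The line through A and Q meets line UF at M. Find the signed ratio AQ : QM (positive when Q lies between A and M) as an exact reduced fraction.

AQ:QM = -25

Choose coordinates G = (0, 0), F = (1, 0), U = (0, 1), A = (5, 4).
1. Q is the centroid of triangle GUF ⇒ Q = (1/3, 1/3)
line AQ meets UF at M = (13/25, 12/25)
Q = A + t·(M−A) with t = 25/24, so AQ:QM = 25/24:-1/24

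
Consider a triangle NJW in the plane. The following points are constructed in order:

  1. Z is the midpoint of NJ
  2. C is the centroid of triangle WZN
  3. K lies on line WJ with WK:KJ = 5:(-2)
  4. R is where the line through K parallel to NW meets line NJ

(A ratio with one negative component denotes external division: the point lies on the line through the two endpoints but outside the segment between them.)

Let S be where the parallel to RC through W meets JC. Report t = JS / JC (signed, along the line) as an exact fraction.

Assign N = (0, 0), J = (1, 0), W = (0, 1) — the answer is frame-independent, so this choice is without loss of generality.
1. Z is the midpoint of NJ ⇒ Z = (1/2, 0)
2. C is the centroid of triangle WZN ⇒ C = (1/6, 1/3)
3. K lies on line WJ with WK:KJ = 5:(-2) ⇒ K = (5/3, -2/3)
4. R is where the line through K parallel to NW meets line NJ ⇒ R = (5/3, 0)
through W parallel to RC: direction (-3/2, 1/3); meets JC at S = (-27/8, 7/4)
S = J + t·(C−J) with t = 21/4

t = 21/4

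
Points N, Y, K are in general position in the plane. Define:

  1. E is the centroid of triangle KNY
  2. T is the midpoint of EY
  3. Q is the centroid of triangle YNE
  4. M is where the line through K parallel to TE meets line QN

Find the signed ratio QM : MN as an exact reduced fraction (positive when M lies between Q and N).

QM:MN = -2/3

Assign N = (0, 0), Y = (1, 0), K = (0, 1) — the answer is frame-independent, so this choice is without loss of generality.
1. E is the centroid of triangle KNY ⇒ E = (1/3, 1/3)
2. T is the midpoint of EY ⇒ T = (2/3, 1/6)
3. Q is the centroid of triangle YNE ⇒ Q = (4/9, 1/9)
4. M is where the line through K parallel to TE meets line QN ⇒ M = (4/3, 1/3)
M = Q + t·(N−Q) with t = -2, so QM:MN = t:(1−t) = -2:3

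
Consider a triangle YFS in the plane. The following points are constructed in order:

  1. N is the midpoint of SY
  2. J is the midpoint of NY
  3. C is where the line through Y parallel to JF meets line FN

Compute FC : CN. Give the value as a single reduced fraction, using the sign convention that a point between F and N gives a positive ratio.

Assign Y = (0, 0), F = (1, 0), S = (0, 1) — the answer is frame-independent, so this choice is without loss of generality.
1. N is the midpoint of SY ⇒ N = (0, 1/2)
2. J is the midpoint of NY ⇒ J = (0, 1/4)
3. C is where the line through Y parallel to JF meets line FN ⇒ C = (2, -1/2)
C = F + t·(N−F) with t = -1, so FC:CN = t:(1−t) = -1:2

FC:CN = -1/2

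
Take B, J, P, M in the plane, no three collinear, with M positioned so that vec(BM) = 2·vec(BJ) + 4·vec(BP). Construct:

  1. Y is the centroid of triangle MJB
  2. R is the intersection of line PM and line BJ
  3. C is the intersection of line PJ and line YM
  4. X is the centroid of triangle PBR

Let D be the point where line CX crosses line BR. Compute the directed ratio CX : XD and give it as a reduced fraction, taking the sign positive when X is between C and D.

Work in coordinates with B = (0, 0), J = (1, 0), P = (0, 1), M = (2, 4).
1. Y is the centroid of triangle MJB ⇒ Y = (1, 4/3)
2. R is the intersection of line PM and line BJ ⇒ R = (-2/3, 0)
3. C is the intersection of line PJ and line YM ⇒ C = (7/11, 4/11)
4. X is the centroid of triangle PBR ⇒ X = (-2/9, 1/3)
line CX meets BR at D = (-29/3, 0)
X = C + t·(D−C) with t = 1/12, so CX:XD = 1/12:11/12

CX:XD = 1/11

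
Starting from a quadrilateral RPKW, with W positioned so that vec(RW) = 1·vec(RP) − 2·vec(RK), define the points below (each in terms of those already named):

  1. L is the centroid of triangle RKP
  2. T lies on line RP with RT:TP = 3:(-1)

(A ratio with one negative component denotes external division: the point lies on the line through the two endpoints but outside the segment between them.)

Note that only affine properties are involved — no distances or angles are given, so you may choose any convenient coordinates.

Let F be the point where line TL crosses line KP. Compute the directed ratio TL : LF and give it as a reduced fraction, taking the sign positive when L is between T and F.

TL:LF = -5/2

Choose coordinates R = (0, 0), P = (1, 0), K = (0, 1), W = (1, -2).
1. L is the centroid of triangle RKP ⇒ L = (1/3, 1/3)
2. T lies on line RP with RT:TP = 3:(-1) ⇒ T = (3/2, 0)
line TL meets KP at F = (4/5, 1/5)
L = T + t·(F−T) with t = 5/3, so TL:LF = 5/3:-2/3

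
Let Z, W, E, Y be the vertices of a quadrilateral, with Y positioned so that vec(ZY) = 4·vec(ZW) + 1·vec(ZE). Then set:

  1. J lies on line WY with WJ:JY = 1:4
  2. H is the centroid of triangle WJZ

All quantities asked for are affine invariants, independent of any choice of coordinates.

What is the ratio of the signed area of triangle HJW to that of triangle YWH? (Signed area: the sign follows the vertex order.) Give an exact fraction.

Set Z = (0, 0), W = (1, 0), E = (0, 1), Y = (4, 1); any affine frame gives the same invariant.
1. J lies on line WY with WJ:JY = 1:4 ⇒ J = (8/5, 1/5)
2. H is the centroid of triangle WJZ ⇒ H = (13/15, 1/15)
2·[HJW] = -1/15, 2·[YWH] = -1/3
[HJW]:[YWH] = -1/15:-1/3 = 1/5

[HJW]:[YWH] = 1/5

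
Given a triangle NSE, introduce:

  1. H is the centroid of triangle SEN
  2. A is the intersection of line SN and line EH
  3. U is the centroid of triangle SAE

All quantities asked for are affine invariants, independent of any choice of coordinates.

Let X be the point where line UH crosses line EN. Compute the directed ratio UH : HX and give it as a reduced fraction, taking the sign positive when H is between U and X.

Work in coordinates with N = (0, 0), S = (1, 0), E = (0, 1).
1. H is the centroid of triangle SEN ⇒ H = (1/3, 1/3)
2. A is the intersection of line SN and line EH ⇒ A = (1/2, 0)
3. U is the centroid of triangle SAE ⇒ U = (1/2, 1/3)
line UH meets EN at X = (0, 1/3)
H = U + t·(X−U) with t = 1/3, so UH:HX = 1/3:2/3

UH:HX = 1/2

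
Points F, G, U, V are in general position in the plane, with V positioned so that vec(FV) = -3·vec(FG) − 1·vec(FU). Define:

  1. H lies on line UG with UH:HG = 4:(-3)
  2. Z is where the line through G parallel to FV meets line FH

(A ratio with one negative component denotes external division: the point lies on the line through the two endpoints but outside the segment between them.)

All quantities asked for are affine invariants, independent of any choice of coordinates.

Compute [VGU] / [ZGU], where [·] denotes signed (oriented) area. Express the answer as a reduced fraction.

Assign F = (0, 0), G = (1, 0), U = (0, 1), V = (-3, -1) — the answer is frame-independent, so this choice is without loss of generality.
1. H lies on line UG with UH:HG = 4:(-3) ⇒ H = (4, -3)
2. Z is where the line through G parallel to FV meets line FH ⇒ Z = (4/13, -3/13)
2·[VGU] = 5, 2·[ZGU] = 12/13
[VGU]:[ZGU] = 5:12/13 = 65/12

[VGU]:[ZGU] = 65/12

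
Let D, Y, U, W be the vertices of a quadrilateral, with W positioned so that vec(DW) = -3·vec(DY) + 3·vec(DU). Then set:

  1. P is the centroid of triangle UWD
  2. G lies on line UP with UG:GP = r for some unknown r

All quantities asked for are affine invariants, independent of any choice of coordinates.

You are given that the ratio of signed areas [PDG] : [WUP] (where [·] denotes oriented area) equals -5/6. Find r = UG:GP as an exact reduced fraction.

Work in coordinates with D = (0, 0), Y = (1, 0), U = (0, 1), W = (-3, 3).
1. P is the centroid of triangle UWD ⇒ P = (-1, 4/3)
2. With UG:GP = r, write λ = r/(r+1) so G = U + λ·(P−U); G is affine-linear in λ
Every point depending on G is an affine combination of G and λ-independent points, so each such coordinate is linear in λ; the λ² term in each signed area is a multiple of (P−U)×(P−U) = 0, so 2·[PDG] and 2·[WUP] are each linear in λ. Evaluating at λ=0 and λ=1:
  2·[PDG] = −λ + 1,   2·[WUP] = -1
So [PDG]:[WUP] = (−λ + 1) / (-1). Setting this equal to -5/6:
  −λ + 1 = -5/6·(-1)  ⇒  λ = 1/6
Then r = λ/(1−λ) = (1/6)/(5/6) = 1/5. Check: with r = 1/5, G = (-1/6, 19/18) and [PDG]:[WUP] = -5/6 as required.

r = 1/5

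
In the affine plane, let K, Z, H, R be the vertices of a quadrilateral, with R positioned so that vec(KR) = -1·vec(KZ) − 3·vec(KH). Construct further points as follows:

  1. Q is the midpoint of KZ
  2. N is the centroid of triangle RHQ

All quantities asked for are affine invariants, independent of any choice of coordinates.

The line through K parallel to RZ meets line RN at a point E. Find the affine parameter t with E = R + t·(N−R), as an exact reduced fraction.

Work in coordinates with K = (0, 0), Z = (1, 0), H = (0, 1), R = (-1, -3).
1. Q is the midpoint of KZ ⇒ Q = (1/2, 0)
2. N is the centroid of triangle RHQ ⇒ N = (-1/6, -2/3)
through K parallel to RZ: direction (2, 3); meets RN at E = (2/13, 3/13)
E = R + t·(N−R) with t = 18/13

t = 18/13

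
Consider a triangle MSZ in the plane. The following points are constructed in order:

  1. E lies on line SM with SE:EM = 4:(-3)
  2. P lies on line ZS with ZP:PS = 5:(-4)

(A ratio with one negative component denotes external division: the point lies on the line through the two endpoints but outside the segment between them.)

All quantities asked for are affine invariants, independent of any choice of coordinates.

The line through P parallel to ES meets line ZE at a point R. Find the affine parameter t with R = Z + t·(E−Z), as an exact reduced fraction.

t = 5

Work in coordinates with M = (0, 0), S = (1, 0), Z = (0, 1).
1. E lies on line SM with SE:EM = 4:(-3) ⇒ E = (-3, 0)
2. P lies on line ZS with ZP:PS = 5:(-4) ⇒ P = (5, -4)
through P parallel to ES: direction (4, 0); meets ZE at R = (-15, -4)
R = Z + t·(E−Z) with t = 5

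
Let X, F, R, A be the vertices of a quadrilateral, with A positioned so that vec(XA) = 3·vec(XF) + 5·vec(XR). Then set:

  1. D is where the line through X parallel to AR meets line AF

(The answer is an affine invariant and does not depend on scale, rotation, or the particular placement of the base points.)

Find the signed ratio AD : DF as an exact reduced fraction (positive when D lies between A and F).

AD:DF = 3/4

Work in coordinates with X = (0, 0), F = (1, 0), R = (0, 1), A = (3, 5).
1. D is where the line through X parallel to AR meets line AF ⇒ D = (15/7, 20/7)
D = A + t·(F−A) with t = 3/7, so AD:DF = t:(1−t) = 3/7:4/7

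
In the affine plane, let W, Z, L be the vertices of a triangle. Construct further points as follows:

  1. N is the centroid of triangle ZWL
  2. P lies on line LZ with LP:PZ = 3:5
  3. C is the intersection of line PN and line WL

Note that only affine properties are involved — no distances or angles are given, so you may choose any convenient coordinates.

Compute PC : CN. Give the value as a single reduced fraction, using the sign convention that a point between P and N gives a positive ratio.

PC:CN = -9/8

Work in coordinates with W = (0, 0), Z = (1, 0), L = (0, 1).
1. N is the centroid of triangle ZWL ⇒ N = (1/3, 1/3)
2. P lies on line LZ with LP:PZ = 3:5 ⇒ P = (3/8, 5/8)
3. C is the intersection of line PN and line WL ⇒ C = (0, -2)
C = P + t·(N−P) with t = 9, so PC:CN = t:(1−t) = 9:-8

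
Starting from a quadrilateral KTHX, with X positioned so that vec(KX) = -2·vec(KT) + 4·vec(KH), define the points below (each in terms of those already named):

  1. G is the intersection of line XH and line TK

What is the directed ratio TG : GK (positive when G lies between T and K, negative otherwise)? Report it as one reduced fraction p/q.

TG:GK = 1/2

Set K = (0, 0), T = (1, 0), H = (0, 1), X = (-2, 4); any affine frame gives the same invariant.
1. G is the intersection of line XH and line TK ⇒ G = (2/3, 0)
G = T + t·(K−T) with t = 1/3, so TG:GK = t:(1−t) = 1/3:2/3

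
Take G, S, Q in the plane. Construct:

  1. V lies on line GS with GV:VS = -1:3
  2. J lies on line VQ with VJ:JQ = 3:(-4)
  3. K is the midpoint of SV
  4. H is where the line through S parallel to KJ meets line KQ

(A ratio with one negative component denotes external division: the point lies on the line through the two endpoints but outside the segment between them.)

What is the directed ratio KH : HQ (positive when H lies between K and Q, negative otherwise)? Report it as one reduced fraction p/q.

Choose coordinates G = (0, 0), S = (1, 0), Q = (0, 1).
1. V lies on line GS with GV:VS = -1:3 ⇒ V = (-1/2, 0)
2. J lies on line VQ with VJ:JQ = 3:(-4) ⇒ J = (-2, -3)
3. K is the midpoint of SV ⇒ K = (1/4, 0)
4. H is where the line through S parallel to KJ meets line KQ ⇒ H = (7/16, -3/4)
H = K + t·(Q−K) with t = -3/4, so KH:HQ = t:(1−t) = -3/4:7/4

KH:HQ = -3/7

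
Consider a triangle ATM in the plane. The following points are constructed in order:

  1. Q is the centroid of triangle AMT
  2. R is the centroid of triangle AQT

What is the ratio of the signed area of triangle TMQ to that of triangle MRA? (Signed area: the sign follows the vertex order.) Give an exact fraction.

Work in coordinates with A = (0, 0), T = (1, 0), M = (0, 1).
1. Q is the centroid of triangle AMT ⇒ Q = (1/3, 1/3)
2. R is the centroid of triangle AQT ⇒ R = (4/9, 1/9)
2·[TMQ] = 1/3, 2·[MRA] = -4/9
[TMQ]:[MRA] = 1/3:-4/9 = -3/4

[TMQ]:[MRA] = -3/4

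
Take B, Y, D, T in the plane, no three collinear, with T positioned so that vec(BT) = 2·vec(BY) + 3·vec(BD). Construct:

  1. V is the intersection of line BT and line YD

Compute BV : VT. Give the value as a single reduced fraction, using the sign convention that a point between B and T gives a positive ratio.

BV:VT = 1/4

Assign B = (0, 0), Y = (1, 0), D = (0, 1), T = (2, 3) — the answer is frame-independent, so this choice is without loss of generality.
1. V is the intersection of line BT and line YD ⇒ V = (2/5, 3/5)
V = B + t·(T−B) with t = 1/5, so BV:VT = t:(1−t) = 1/5:4/5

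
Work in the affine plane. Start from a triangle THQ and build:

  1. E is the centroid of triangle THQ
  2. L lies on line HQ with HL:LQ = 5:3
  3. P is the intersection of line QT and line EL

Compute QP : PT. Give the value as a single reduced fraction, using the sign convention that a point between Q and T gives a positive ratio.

QP:PT = -3/2

Assign T = (0, 0), H = (1, 0), Q = (0, 1) — the answer is frame-independent, so this choice is without loss of generality.
1. E is the centroid of triangle THQ ⇒ E = (1/3, 1/3)
2. L lies on line HQ with HL:LQ = 5:3 ⇒ L = (3/8, 5/8)
3. P is the intersection of line QT and line EL ⇒ P = (0, -2)
P = Q + t·(T−Q) with t = 3, so QP:PT = t:(1−t) = 3:-2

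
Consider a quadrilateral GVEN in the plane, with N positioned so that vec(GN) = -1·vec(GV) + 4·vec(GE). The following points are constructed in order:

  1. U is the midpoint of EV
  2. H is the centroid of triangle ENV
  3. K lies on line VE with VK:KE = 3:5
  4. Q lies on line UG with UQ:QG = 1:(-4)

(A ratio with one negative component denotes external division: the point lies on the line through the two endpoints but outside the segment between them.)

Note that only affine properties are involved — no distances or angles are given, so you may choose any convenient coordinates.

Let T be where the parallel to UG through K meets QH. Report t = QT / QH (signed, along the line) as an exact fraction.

t = -3/20

Work in coordinates with G = (0, 0), V = (1, 0), E = (0, 1), N = (-1, 4).
1. U is the midpoint of EV ⇒ U = (1/2, 1/2)
2. H is the centroid of triangle ENV ⇒ H = (0, 5/3)
3. K lies on line VE with VK:KE = 3:5 ⇒ K = (5/8, 3/8)
4. Q lies on line UG with UQ:QG = 1:(-4) ⇒ Q = (2/3, 2/3)
through K parallel to UG: direction (-1/2, -1/2); meets QH at T = (23/30, 31/60)
T = Q + t·(H−Q) with t = -3/20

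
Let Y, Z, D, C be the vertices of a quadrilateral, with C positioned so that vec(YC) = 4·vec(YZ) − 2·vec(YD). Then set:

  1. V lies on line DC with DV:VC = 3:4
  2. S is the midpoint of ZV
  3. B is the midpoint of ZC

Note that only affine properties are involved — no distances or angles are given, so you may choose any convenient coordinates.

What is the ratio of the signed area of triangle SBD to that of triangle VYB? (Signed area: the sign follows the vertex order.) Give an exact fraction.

[SBD]:[VYB] = 1/7

Assign Y = (0, 0), Z = (1, 0), D = (0, 1), C = (4, -2) — the answer is frame-independent, so this choice is without loss of generality.
1. V lies on line DC with DV:VC = 3:4 ⇒ V = (12/7, -2/7)
2. S is the midpoint of ZV ⇒ S = (19/14, -1/7)
3. B is the midpoint of ZC ⇒ B = (5/2, -1)
2·[SBD] = 1/7, 2·[VYB] = 1
[SBD]:[VYB] = 1/7:1 = 1/7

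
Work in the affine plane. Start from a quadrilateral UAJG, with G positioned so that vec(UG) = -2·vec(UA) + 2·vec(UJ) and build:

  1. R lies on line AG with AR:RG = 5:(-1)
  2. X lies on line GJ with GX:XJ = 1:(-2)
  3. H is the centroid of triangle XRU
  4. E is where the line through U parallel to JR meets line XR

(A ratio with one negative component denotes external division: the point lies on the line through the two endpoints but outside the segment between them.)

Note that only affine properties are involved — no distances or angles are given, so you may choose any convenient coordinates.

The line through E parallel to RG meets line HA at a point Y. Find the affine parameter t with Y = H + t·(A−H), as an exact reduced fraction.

Work in coordinates with U = (0, 0), A = (1, 0), J = (0, 1), G = (-2, 2).
1. R lies on line AG with AR:RG = 5:(-1) ⇒ R = (-11/4, 5/2)
2. X lies on line GJ with GX:XJ = 1:(-2) ⇒ X = (-4, 3)
3. H is the centroid of triangle XRU ⇒ H = (-9/4, 11/6)
4. E is where the line through U parallel to JR meets line XR ⇒ E = (-77/8, 21/4)
through E parallel to RG: direction (3/4, -1/2); meets HA at Y = (-135/8, 121/12)
Y = H + t·(A−H) with t = -9/2

t = -9/2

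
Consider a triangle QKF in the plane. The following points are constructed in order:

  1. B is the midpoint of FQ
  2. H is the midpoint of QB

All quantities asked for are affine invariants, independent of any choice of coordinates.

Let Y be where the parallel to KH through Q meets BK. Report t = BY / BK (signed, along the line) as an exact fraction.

Assign Q = (0, 0), K = (1, 0), F = (0, 1) — the answer is frame-independent, so this choice is without loss of generality.
1. B is the midpoint of FQ ⇒ B = (0, 1/2)
2. H is the midpoint of QB ⇒ H = (0, 1/4)
through Q parallel to KH: direction (-1, 1/4); meets BK at Y = (2, -1/2)
Y = B + t·(K−B) with t = 2

t = 2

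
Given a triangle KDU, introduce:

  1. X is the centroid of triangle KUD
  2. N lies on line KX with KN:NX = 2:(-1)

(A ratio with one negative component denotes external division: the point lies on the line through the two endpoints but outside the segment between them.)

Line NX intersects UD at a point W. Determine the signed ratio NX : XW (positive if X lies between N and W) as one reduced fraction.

Set K = (0, 0), D = (1, 0), U = (0, 1); any affine frame gives the same invariant.
1. X is the centroid of triangle KUD ⇒ X = (1/3, 1/3)
2. N lies on line KX with KN:NX = 2:(-1) ⇒ N = (2/3, 2/3)
line NX meets UD at W = (1/2, 1/2)
X = N + t·(W−N) with t = 2, so NX:XW = 2:-1

NX:XW = -2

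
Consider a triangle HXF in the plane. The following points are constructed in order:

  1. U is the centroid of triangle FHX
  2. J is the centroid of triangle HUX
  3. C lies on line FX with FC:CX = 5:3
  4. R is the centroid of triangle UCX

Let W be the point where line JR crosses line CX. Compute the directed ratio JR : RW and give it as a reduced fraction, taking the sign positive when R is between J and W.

Choose coordinates H = (0, 0), X = (1, 0), F = (0, 1).
1. U is the centroid of triangle FHX ⇒ U = (1/3, 1/3)
2. J is the centroid of triangle HUX ⇒ J = (4/9, 1/9)
3. C lies on line FX with FC:CX = 5:3 ⇒ C = (5/8, 3/8)
4. R is the centroid of triangle UCX ⇒ R = (47/72, 17/72)
line JR meets CX at W = (13/18, 5/18)
R = J + t·(W−J) with t = 3/4, so JR:RW = 3/4:1/4

JR:RW = 3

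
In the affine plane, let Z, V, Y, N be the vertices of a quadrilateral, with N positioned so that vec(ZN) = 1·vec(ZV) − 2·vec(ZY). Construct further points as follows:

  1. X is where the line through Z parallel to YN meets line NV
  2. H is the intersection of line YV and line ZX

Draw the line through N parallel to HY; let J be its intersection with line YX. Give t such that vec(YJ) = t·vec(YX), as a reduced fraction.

t = 2/3

Set Z = (0, 0), V = (1, 0), Y = (0, 1), N = (1, -2); any affine frame gives the same invariant.
1. X is where the line through Z parallel to YN meets line NV ⇒ X = (1, -3)
2. H is the intersection of line YV and line ZX ⇒ H = (-1/2, 3/2)
through N parallel to HY: direction (1/2, -1/2); meets YX at J = (2/3, -5/3)
J = Y + t·(X−Y) with t = 2/3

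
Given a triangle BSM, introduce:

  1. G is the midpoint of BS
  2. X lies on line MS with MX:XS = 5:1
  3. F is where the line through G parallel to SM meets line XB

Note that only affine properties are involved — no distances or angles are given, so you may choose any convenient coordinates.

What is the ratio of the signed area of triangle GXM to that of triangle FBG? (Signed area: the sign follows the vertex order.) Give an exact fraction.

Assign B = (0, 0), S = (1, 0), M = (0, 1) — the answer is frame-independent, so this choice is without loss of generality.
1. G is the midpoint of BS ⇒ G = (1/2, 0)
2. X lies on line MS with MX:XS = 5:1 ⇒ X = (5/6, 1/6)
3. F is where the line through G parallel to SM meets line XB ⇒ F = (5/12, 1/12)
2·[GXM] = 5/12, 2·[FBG] = 1/24
[GXM]:[FBG] = 5/12:1/24 = 10

[GXM]:[FBG] = 10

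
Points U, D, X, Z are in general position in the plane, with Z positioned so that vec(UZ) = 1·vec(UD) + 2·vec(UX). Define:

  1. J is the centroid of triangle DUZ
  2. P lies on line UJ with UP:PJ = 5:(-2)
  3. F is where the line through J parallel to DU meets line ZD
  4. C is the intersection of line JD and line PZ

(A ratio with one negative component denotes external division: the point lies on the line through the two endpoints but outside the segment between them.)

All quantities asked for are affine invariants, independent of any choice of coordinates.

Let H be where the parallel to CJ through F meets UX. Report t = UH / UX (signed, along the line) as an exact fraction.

Set U = (0, 0), D = (1, 0), X = (0, 1), Z = (1, 2); any affine frame gives the same invariant.
1. J is the centroid of triangle DUZ ⇒ J = (2/3, 2/3)
2. P lies on line UJ with UP:PJ = 5:(-2) ⇒ P = (10/9, 10/9)
3. F is where the line through J parallel to DU meets line ZD ⇒ F = (1, 2/3)
4. C is the intersection of line JD and line PZ ⇒ C = (4/3, -2/3)
through F parallel to CJ: direction (-2/3, 4/3); meets UX at H = (0, 8/3)
H = U + t·(X−U) with t = 8/3

t = 8/3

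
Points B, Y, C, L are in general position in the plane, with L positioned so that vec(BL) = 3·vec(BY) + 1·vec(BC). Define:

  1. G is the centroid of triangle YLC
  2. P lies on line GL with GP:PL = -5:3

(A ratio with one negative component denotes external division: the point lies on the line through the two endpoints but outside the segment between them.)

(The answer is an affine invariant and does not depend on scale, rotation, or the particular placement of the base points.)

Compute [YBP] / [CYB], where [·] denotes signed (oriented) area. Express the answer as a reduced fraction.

Set B = (0, 0), Y = (1, 0), C = (0, 1), L = (3, 1); any affine frame gives the same invariant.
1. G is the centroid of triangle YLC ⇒ G = (4/3, 2/3)
2. P lies on line GL with GP:PL = -5:3 ⇒ P = (11/2, 3/2)
2·[YBP] = -3/2, 2·[CYB] = -1
[YBP]:[CYB] = -3/2:-1 = 3/2

[YBP]:[CYB] = 3/2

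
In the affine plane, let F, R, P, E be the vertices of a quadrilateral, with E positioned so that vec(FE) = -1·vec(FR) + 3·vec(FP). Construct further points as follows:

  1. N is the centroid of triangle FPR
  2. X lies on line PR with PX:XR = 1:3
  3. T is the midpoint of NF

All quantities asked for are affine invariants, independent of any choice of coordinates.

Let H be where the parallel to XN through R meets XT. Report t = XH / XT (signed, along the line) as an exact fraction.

t = -3

Choose coordinates F = (0, 0), R = (1, 0), P = (0, 1), E = (-1, 3).
1. N is the centroid of triangle FPR ⇒ N = (1/3, 1/3)
2. X lies on line PR with PX:XR = 1:3 ⇒ X = (1/4, 3/4)
3. T is the midpoint of NF ⇒ T = (1/6, 1/6)
through R parallel to XN: direction (1/12, -5/12); meets XT at H = (1/2, 5/2)
H = X + t·(T−X) with t = -3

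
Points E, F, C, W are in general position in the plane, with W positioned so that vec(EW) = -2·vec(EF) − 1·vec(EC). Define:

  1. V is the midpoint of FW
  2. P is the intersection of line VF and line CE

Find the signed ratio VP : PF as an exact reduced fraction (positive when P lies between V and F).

Choose coordinates E = (0, 0), F = (1, 0), C = (0, 1), W = (-2, -1).
1. V is the midpoint of FW ⇒ V = (-1/2, -1/2)
2. P is the intersection of line VF and line CE ⇒ P = (0, -1/3)
P = V + t·(F−V) with t = 1/3, so VP:PF = t:(1−t) = 1/3:2/3

VP:PF = 1/2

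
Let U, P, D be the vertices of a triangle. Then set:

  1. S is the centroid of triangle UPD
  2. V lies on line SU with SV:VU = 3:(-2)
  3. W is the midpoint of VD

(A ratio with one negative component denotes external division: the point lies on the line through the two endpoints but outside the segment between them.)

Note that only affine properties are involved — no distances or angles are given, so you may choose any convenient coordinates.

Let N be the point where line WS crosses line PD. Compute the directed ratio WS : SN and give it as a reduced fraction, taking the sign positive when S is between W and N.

Choose coordinates U = (0, 0), P = (1, 0), D = (0, 1).
1. S is the centroid of triangle UPD ⇒ S = (1/3, 1/3)
2. V lies on line SU with SV:VU = 3:(-2) ⇒ V = (-2/3, -2/3)
3. W is the midpoint of VD ⇒ W = (-1/3, 1/6)
line WS meets PD at N = (3/5, 2/5)
S = W + t·(N−W) with t = 5/7, so WS:SN = 5/7:2/7

WS:SN = 5/2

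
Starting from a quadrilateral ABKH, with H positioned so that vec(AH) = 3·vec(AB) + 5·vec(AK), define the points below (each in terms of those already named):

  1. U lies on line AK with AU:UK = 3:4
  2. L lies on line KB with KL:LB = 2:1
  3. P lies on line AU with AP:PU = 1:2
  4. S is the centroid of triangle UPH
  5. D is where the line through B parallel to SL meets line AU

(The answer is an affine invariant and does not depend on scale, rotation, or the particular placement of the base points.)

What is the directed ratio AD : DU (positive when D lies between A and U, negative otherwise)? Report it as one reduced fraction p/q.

AD:DU = -32/35

Work in coordinates with A = (0, 0), B = (1, 0), K = (0, 1), H = (3, 5).
1. U lies on line AK with AU:UK = 3:4 ⇒ U = (0, 3/7)
2. L lies on line KB with KL:LB = 2:1 ⇒ L = (2/3, 1/3)
3. P lies on line AU with AP:PU = 1:2 ⇒ P = (0, 1/7)
4. S is the centroid of triangle UPH ⇒ S = (1, 13/7)
5. D is where the line through B parallel to SL meets line AU ⇒ D = (0, -32/7)
D = A + t·(U−A) with t = -32/3, so AD:DU = t:(1−t) = -32/3:35/3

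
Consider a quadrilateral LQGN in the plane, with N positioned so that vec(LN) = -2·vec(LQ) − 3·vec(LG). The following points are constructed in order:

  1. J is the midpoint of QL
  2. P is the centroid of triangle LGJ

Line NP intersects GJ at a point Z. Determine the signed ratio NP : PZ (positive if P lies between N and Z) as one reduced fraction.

NP:PZ = 23

Set L = (0, 0), Q = (1, 0), G = (0, 1), N = (-2, -3); any affine frame gives the same invariant.
1. J is the midpoint of QL ⇒ J = (1/2, 0)
2. P is the centroid of triangle LGJ ⇒ P = (1/6, 1/3)
line NP meets GJ at Z = (6/23, 11/23)
P = N + t·(Z−N) with t = 23/24, so NP:PZ = 23/24:1/24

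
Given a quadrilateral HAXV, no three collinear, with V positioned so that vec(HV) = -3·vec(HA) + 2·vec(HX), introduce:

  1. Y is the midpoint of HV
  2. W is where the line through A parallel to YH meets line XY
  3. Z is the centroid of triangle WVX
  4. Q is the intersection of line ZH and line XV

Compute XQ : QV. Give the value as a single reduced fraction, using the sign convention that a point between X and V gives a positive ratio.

XQ:QV = 7/10

Set H = (0, 0), A = (1, 0), X = (0, 1), V = (-3, 2); any affine frame gives the same invariant.
1. Y is the midpoint of HV ⇒ Y = (-3/2, 1)
2. W is where the line through A parallel to YH meets line XY ⇒ W = (-1/2, 1)
3. Z is the centroid of triangle WVX ⇒ Z = (-7/6, 4/3)
4. Q is the intersection of line ZH and line XV ⇒ Q = (-21/17, 24/17)
Q = X + t·(V−X) with t = 7/17, so XQ:QV = t:(1−t) = 7/17:10/17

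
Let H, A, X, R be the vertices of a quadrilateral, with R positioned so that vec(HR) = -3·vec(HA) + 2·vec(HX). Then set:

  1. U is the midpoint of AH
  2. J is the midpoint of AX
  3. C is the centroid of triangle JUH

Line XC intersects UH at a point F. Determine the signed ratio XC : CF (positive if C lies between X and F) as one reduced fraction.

XC:CF = 5

Choose coordinates H = (0, 0), A = (1, 0), X = (0, 1), R = (-3, 2).
1. U is the midpoint of AH ⇒ U = (1/2, 0)
2. J is the midpoint of AX ⇒ J = (1/2, 1/2)
3. C is the centroid of triangle JUH ⇒ C = (1/3, 1/6)
line XC meets UH at F = (2/5, 0)
C = X + t·(F−X) with t = 5/6, so XC:CF = 5/6:1/6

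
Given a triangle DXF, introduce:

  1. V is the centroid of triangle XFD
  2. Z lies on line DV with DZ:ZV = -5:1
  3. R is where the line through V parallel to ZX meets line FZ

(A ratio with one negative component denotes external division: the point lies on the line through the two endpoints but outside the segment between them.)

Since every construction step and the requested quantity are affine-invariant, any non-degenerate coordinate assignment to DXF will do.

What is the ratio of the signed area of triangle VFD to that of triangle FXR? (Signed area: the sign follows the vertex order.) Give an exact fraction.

[VFD]:[FXR] = -4/3

Work in coordinates with D = (0, 0), X = (1, 0), F = (0, 1).
1. V is the centroid of triangle XFD ⇒ V = (1/3, 1/3)
2. Z lies on line DV with DZ:ZV = -5:1 ⇒ Z = (5/12, 5/12)
3. R is where the line through V parallel to ZX meets line FZ ⇒ R = (5/8, 1/8)
2·[VFD] = 1/3, 2·[FXR] = -1/4
[VFD]:[FXR] = 1/3:-1/4 = -4/3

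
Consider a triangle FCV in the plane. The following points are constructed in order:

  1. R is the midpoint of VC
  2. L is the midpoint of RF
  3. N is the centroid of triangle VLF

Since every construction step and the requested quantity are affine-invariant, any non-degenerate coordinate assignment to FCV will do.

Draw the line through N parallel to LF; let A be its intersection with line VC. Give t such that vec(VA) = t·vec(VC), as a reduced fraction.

t = 1/3

Work in coordinates with F = (0, 0), C = (1, 0), V = (0, 1).
1. R is the midpoint of VC ⇒ R = (1/2, 1/2)
2. L is the midpoint of RF ⇒ L = (1/4, 1/4)
3. N is the centroid of triangle VLF ⇒ N = (1/12, 5/12)
through N parallel to LF: direction (-1/4, -1/4); meets VC at A = (1/3, 2/3)
A = V + t·(C−V) with t = 1/3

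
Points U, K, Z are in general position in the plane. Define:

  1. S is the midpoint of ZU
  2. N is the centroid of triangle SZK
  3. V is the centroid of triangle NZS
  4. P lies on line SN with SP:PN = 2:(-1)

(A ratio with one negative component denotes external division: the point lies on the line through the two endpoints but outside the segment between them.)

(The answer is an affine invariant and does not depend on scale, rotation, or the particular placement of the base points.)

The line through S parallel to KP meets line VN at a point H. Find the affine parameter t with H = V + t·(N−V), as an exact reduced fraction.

t = -2

Assign U = (0, 0), K = (1, 0), Z = (0, 1) — the answer is frame-independent, so this choice is without loss of generality.
1. S is the midpoint of ZU ⇒ S = (0, 1/2)
2. N is the centroid of triangle SZK ⇒ N = (1/3, 1/2)
3. V is the centroid of triangle NZS ⇒ V = (1/9, 2/3)
4. P lies on line SN with SP:PN = 2:(-1) ⇒ P = (2/3, 1/2)
through S parallel to KP: direction (-1/3, 1/2); meets VN at H = (-1/3, 1)
H = V + t·(N−V) with t = -2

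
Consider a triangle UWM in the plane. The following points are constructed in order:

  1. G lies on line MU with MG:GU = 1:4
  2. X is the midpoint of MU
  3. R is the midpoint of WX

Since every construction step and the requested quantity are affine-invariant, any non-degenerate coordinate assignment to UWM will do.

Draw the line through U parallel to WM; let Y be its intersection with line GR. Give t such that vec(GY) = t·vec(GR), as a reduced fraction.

t = 16

Set U = (0, 0), W = (1, 0), M = (0, 1); any affine frame gives the same invariant.
1. G lies on line MU with MG:GU = 1:4 ⇒ G = (0, 4/5)
2. X is the midpoint of MU ⇒ X = (0, 1/2)
3. R is the midpoint of WX ⇒ R = (1/2, 1/4)
through U parallel to WM: direction (-1, 1); meets GR at Y = (8, -8)
Y = G + t·(R−G) with t = 16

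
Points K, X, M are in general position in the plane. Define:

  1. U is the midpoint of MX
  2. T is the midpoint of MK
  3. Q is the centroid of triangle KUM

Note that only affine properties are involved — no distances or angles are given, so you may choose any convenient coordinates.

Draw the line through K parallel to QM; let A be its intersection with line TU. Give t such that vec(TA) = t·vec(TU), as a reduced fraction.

Set K = (0, 0), X = (1, 0), M = (0, 1); any affine frame gives the same invariant.
1. U is the midpoint of MX ⇒ U = (1/2, 1/2)
2. T is the midpoint of MK ⇒ T = (0, 1/2)
3. Q is the centroid of triangle KUM ⇒ Q = (1/6, 1/2)
through K parallel to QM: direction (-1/6, 1/2); meets TU at A = (-1/6, 1/2)
A = T + t·(U−T) with t = -1/3

t = -1/3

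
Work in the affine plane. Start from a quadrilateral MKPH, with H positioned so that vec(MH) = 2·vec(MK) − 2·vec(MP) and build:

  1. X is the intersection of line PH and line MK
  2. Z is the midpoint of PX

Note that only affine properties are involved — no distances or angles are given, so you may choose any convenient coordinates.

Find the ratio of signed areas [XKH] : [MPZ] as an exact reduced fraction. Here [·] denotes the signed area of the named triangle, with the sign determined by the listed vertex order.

[XKH]:[MPZ] = 2

Choose coordinates M = (0, 0), K = (1, 0), P = (0, 1), H = (2, -2).
1. X is the intersection of line PH and line MK ⇒ X = (2/3, 0)
2. Z is the midpoint of PX ⇒ Z = (1/3, 1/2)
2·[XKH] = -2/3, 2·[MPZ] = -1/3
[XKH]:[MPZ] = -2/3:-1/3 = 2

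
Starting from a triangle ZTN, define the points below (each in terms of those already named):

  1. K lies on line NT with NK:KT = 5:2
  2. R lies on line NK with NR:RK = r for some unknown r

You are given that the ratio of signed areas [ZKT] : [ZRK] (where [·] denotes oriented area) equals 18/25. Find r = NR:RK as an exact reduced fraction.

Set Z = (0, 0), T = (1, 0), N = (0, 1); any affine frame gives the same invariant.
1. K lies on line NT with NK:KT = 5:2 ⇒ K = (5/7, 2/7)
2. With NR:RK = r, write λ = r/(r+1) so R = N + λ·(K−N); R is affine-linear in λ
Every point depending on R is an affine combination of R and λ-independent points, so each such coordinate is linear in λ; the λ² term in each signed area is a multiple of (K−N)×(K−N) = 0, so 2·[ZKT] and 2·[ZRK] are each linear in λ. Evaluating at λ=0 and λ=1:
  2·[ZKT] = -2/7,   2·[ZRK] = 5/7·λ − 5/7
So [ZKT]:[ZRK] = (-2/7) / (5/7·λ − 5/7). Setting this equal to 18/25:
  -2/7 = 18/25·(5/7·λ − 5/7)  ⇒  λ = 4/9
Then r = λ/(1−λ) = (4/9)/(5/9) = 4/5. Check: with r = 4/5, R = (20/63, 43/63) and [ZKT]:[ZRK] = 18/25 as required.

r = 4/5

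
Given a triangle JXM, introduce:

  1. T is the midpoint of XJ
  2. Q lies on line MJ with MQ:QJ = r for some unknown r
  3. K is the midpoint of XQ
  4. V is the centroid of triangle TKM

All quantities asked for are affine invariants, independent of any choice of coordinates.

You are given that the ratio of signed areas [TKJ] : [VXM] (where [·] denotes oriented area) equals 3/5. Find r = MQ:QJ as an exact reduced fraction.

r = 3/4

Assign J = (0, 0), X = (1, 0), M = (0, 1) — the answer is frame-independent, so this choice is without loss of generality.
1. T is the midpoint of XJ ⇒ T = (1/2, 0)
2. With MQ:QJ = r, write λ = r/(r+1) so Q = M + λ·(J−M); Q is affine-linear in λ
3. K is the midpoint of XQ ⇒ K is an affine combination of earlier points and hence also affine-linear in λ
4. V is the centroid of triangle TKM ⇒ V is an affine combination of earlier points and hence also affine-linear in λ
Every point depending on Q is an affine combination of Q and λ-independent points, so each such coordinate is linear in λ; the λ² term in each signed area is a multiple of (J−M)×(J−M) = 0, so 2·[TKJ] and 2·[VXM] are each linear in λ. Evaluating at λ=0 and λ=1:
  2·[TKJ] = -1/4·λ + 1/4,   2·[VXM] = 1/6·λ + 1/6
So [TKJ]:[VXM] = (-1/4·λ + 1/4) / (1/6·λ + 1/6). Setting this equal to 3/5:
  -1/4·λ + 1/4 = 3/5·(1/6·λ + 1/6)  ⇒  λ = 3/7
Then r = λ/(1−λ) = (3/7)/(4/7) = 3/4. Check: with r = 3/4, Q = (0, 4/7) and [TKJ]:[VXM] = 3/5 as required.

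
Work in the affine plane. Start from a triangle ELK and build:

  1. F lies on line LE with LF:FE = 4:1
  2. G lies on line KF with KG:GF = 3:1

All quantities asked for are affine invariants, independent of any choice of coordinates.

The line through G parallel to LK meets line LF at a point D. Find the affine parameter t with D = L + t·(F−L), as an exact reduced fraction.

t = 3/4

Assign E = (0, 0), L = (1, 0), K = (0, 1) — the answer is frame-independent, so this choice is without loss of generality.
1. F lies on line LE with LF:FE = 4:1 ⇒ F = (1/5, 0)
2. G lies on line KF with KG:GF = 3:1 ⇒ G = (3/20, 1/4)
through G parallel to LK: direction (-1, 1); meets LF at D = (2/5, 0)
D = L + t·(F−L) with t = 3/4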